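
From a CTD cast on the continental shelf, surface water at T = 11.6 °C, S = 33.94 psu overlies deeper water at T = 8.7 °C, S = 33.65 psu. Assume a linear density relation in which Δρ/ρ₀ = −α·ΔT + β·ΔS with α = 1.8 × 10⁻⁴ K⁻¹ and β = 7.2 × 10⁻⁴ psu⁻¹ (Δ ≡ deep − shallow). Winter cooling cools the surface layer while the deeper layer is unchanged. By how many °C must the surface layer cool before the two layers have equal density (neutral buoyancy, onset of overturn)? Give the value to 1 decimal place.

1.7 °C

Neutral buoyancy requires Δρ = 0, i.e. −α(T_deep − T_surf′) + β(S_deep − S_surf) = 0.
T_surf′ = T_deep − (β/α)·ΔS = 8.7 − (7.2 × 10⁻⁴/1.8 × 10⁻⁴)·(-0.29) = 9.860 °C.
Cooling required: 11.6 − (9.860) = 1.740 °C.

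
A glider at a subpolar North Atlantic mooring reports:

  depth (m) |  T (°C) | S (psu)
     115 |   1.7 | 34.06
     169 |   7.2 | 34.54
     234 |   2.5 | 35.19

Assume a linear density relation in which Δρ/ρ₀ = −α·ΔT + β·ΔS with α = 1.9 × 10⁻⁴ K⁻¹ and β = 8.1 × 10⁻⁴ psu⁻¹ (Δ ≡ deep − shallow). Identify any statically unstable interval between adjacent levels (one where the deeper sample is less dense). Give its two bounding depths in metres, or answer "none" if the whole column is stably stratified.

115–169 m

Evaluate Δρ/ρ₀ = −αΔT + βΔS across each adjacent pair:
  115–169 m: −αΔT+βΔS = −(1.9 × 10⁻⁴)(+5.5)+(8.1 × 10⁻⁴)(+0.48) = -6.6 × 10⁻⁴ → UNSTABLE
  169–234 m: −αΔT+βΔS = −(1.9 × 10⁻⁴)(-4.7)+(8.1 × 10⁻⁴)(+0.65) = 1.4 × 10⁻³ → stable
The 115–169 m interval has Δρ < 0: lighter water underlies denser water.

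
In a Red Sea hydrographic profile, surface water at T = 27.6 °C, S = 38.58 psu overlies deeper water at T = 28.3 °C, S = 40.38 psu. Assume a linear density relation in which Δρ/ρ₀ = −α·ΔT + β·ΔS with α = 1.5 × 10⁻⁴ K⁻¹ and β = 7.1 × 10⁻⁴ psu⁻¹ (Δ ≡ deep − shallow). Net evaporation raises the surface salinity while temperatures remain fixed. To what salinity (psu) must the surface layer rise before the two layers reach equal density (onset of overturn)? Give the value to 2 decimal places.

Neutral buoyancy requires −α(T_deep − T_surf) + β(S_deep − S_surf′) = 0.
S_surf′ = S_deep − (α/β)·ΔT = 40.38 − (1.5 × 10⁻⁴/7.1 × 10⁻⁴)·(+0.7) = 40.2321 psu.
Increase required: 40.2321 − 38.58 = 1.6521 psu.

40.23 psu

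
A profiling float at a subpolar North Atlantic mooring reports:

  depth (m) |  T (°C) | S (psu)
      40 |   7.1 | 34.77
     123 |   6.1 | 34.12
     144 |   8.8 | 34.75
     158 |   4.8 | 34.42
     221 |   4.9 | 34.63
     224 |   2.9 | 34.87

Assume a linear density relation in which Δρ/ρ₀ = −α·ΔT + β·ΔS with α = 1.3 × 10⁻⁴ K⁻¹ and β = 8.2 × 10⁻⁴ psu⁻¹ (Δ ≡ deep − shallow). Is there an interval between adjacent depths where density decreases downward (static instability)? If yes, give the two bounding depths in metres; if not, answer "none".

Evaluate Δρ/ρ₀ = −αΔT + βΔS across each adjacent pair:
  40–123 m: −αΔT+βΔS = −(1.3 × 10⁻⁴)(-1.0)+(8.2 × 10⁻⁴)(-0.65) = -4.0 × 10⁻⁴ → UNSTABLE
  123–144 m: −αΔT+βΔS = −(1.3 × 10⁻⁴)(+2.7)+(8.2 × 10⁻⁴)(+0.63) = 1.7 × 10⁻⁴ → stable
  144–158 m: −αΔT+βΔS = −(1.3 × 10⁻⁴)(-4.0)+(8.2 × 10⁻⁴)(-0.33) = 2.5 × 10⁻⁴ → stable
  158–221 m: −αΔT+βΔS = −(1.3 × 10⁻⁴)(+0.1)+(8.2 × 10⁻⁴)(+0.21) = 1.6 × 10⁻⁴ → stable
  221–224 m: −αΔT+βΔS = −(1.3 × 10⁻⁴)(-2.0)+(8.2 × 10⁻⁴)(+0.24) = 4.6 × 10⁻⁴ → stable
The 40–123 m interval has Δρ < 0: lighter water underlies denser water.

40–123 m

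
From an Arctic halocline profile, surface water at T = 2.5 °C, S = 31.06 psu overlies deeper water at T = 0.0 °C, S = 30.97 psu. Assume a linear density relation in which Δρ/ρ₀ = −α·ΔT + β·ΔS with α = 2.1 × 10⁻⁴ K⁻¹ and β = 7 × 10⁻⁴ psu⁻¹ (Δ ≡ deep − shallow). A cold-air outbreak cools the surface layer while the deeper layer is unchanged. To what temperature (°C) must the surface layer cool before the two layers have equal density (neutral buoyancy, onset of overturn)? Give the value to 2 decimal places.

Neutral buoyancy requires Δρ = 0, i.e. −α(T_deep − T_surf′) + β(S_deep − S_surf) = 0.
T_surf′ = T_deep − (β/α)·ΔS = 0.0 − (7 × 10⁻⁴/2.1 × 10⁻⁴)·(-0.09) = 0.3000 °C.
Cooling required: 2.5 − (0.3000) = 2.2000 °C.

0.30 °C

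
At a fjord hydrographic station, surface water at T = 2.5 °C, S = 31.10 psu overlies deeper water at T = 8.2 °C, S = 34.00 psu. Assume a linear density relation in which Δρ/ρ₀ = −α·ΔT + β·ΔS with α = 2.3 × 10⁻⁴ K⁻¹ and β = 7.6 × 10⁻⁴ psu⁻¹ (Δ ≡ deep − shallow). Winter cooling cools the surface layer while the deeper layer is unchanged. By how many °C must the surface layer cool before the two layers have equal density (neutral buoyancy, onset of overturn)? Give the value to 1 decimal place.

Neutral buoyancy requires Δρ = 0, i.e. −α(T_deep − T_surf′) + β(S_deep − S_surf) = 0.
T_surf′ = T_deep − (β/α)·ΔS = 8.2 − (7.6 × 10⁻⁴/2.3 × 10⁻⁴)·(+2.90) = -1.383 °C.
Cooling required: 2.5 − (-1.383) = 3.883 °C.

3.9 °C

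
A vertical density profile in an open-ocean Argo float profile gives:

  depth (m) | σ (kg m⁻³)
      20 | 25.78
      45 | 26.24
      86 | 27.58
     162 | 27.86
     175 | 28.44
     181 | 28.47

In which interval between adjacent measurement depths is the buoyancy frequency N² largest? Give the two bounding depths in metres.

Compute the density gradient over each adjacent pair:
  20–45 m: Δρ/Δz = 0.46/25 = 0.018 kg m⁻⁴
  45–86 m: Δρ/Δz = 1.34/41 = 0.033 kg m⁻⁴
  86–162 m: Δρ/Δz = 0.28/76 = 3.7 × 10⁻³ kg m⁻⁴
  162–175 m: Δρ/Δz = 0.58/13 = 0.045 kg m⁻⁴
  175–181 m: Δρ/Δz = 0.03/6 = 5.0 × 10⁻³ kg m⁻⁴
The largest gradient is in the 162–175 m interval — the pycnocline.

162–175 m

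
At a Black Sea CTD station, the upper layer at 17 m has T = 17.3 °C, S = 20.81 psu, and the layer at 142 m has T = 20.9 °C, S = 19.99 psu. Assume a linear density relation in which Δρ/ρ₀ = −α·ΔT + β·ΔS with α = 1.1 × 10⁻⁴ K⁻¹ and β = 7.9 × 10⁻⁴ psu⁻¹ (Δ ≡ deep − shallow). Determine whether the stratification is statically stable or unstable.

unstable

ΔT = 20.9 − 17.3 = +3.6 K and ΔS = 19.99 − 20.81 = -0.82 psu (deep − shallow).
−αΔT = -3.96 × 10⁻⁴; βΔS = -6.478 × 10⁻⁴; sum Δρ/ρ₀ = -1.0438 × 10⁻³.
Δρ/ρ₀ < 0, so Δρ < 0: deeper water is lighter → statically unstable; the column would overturn.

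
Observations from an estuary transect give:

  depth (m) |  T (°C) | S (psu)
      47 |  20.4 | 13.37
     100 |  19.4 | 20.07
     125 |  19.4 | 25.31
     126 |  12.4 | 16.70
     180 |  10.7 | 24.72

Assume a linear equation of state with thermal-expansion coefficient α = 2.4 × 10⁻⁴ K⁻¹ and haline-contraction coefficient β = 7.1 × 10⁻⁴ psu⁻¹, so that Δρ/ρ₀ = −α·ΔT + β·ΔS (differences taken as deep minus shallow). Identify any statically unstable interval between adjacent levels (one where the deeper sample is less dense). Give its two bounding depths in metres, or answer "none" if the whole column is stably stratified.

125–126 m

Evaluate Δρ/ρ₀ = −αΔT + βΔS across each adjacent pair:
  47–100 m: −αΔT+βΔS = −(2.4 × 10⁻⁴)(-1.0)+(7.1 × 10⁻⁴)(+6.70) = 5.0 × 10⁻³ → stable
  100–125 m: −αΔT+βΔS = −(2.4 × 10⁻⁴)(+0.0)+(7.1 × 10⁻⁴)(+5.24) = 3.7 × 10⁻³ → stable
  125–126 m: −αΔT+βΔS = −(2.4 × 10⁻⁴)(-7.0)+(7.1 × 10⁻⁴)(-8.61) = -4.4 × 10⁻³ → UNSTABLE
  126–180 m: −αΔT+βΔS = −(2.4 × 10⁻⁴)(-1.7)+(7.1 × 10⁻⁴)(+8.02) = 6.1 × 10⁻³ → stable
The 125–126 m interval has Δρ < 0: lighter water underlies denser water.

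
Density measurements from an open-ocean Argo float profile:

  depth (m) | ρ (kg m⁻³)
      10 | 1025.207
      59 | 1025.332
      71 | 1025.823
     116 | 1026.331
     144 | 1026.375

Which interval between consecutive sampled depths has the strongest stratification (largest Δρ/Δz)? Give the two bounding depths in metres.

59–71 m

Compute the density gradient over each adjacent pair:
  10–59 m: Δρ/Δz = 0.125/49 = 2.6 × 10⁻³ kg m⁻⁴
  59–71 m: Δρ/Δz = 0.491/12 = 0.041 kg m⁻⁴
  71–116 m: Δρ/Δz = 0.508/45 = 0.011 kg m⁻⁴
  116–144 m: Δρ/Δz = 0.044/28 = 1.6 × 10⁻³ kg m⁻⁴
The largest gradient is in the 59–71 m interval — the pycnocline.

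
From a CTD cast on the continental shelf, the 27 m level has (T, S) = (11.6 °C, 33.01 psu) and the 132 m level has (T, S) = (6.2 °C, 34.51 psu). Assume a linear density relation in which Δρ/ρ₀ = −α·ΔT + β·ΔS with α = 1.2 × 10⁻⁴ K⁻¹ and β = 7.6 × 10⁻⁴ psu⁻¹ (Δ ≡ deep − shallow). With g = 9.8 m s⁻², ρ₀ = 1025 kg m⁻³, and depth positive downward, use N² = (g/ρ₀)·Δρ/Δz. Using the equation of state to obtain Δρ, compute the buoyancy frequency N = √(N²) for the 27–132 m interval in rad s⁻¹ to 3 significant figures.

0.0129 rad s⁻¹

ΔT = -5.4 K, ΔS = +1.50 psu (deep − shallow).
Δρ/ρ₀ = −αΔT + βΔS = 6.48 × 10⁻⁴ + 1.14 × 10⁻³ = 1.788 × 10⁻³, so Δρ ≈ 1.833 kg m⁻³.
N² = (g/ρ₀)·Δρ/Δz = g·(Δρ/ρ₀)/Δz = 9.8 × 1.788 × 10⁻³ / 105 = 1.6688 × 10⁻⁴ s⁻².
N = √(1.6688 × 10⁻⁴) = 0.012918 rad s⁻¹ ≈ 0.0129 rad s⁻¹.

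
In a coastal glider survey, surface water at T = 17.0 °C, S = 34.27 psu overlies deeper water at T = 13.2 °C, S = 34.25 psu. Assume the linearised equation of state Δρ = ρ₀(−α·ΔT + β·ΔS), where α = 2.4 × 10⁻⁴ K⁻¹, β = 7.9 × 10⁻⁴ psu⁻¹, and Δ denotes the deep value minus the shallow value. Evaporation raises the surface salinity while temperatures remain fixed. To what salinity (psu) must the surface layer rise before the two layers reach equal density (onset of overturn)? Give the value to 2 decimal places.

35.40 psu

Neutral buoyancy requires −α(T_deep − T_surf) + β(S_deep − S_surf′) = 0.
S_surf′ = S_deep − (α/β)·ΔT = 34.25 − (2.4 × 10⁻⁴/7.9 × 10⁻⁴)·(-3.8) = 35.4044 psu.
Increase required: 35.4044 − 34.27 = 1.1344 psu.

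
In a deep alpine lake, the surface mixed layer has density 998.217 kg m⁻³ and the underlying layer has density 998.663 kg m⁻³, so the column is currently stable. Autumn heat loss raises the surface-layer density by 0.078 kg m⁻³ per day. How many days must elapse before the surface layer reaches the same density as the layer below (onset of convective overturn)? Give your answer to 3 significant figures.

Density deficit of the surface layer: 998.663 − 998.217 = 0.446 kg m⁻³.
Required change = 0.446 / 0.078 = 5.72 days.

5.72 days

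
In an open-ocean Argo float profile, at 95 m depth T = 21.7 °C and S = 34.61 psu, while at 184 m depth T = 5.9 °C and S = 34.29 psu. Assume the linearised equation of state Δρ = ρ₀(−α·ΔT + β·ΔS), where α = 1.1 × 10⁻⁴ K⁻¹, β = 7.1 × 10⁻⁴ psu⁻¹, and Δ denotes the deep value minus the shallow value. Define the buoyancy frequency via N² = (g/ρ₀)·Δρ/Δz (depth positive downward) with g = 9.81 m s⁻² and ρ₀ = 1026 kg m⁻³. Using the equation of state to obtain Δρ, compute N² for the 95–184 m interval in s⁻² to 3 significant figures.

1.67 × 10⁻⁴ s⁻²

ΔT = -15.8 K, ΔS = -0.32 psu (deep − shallow).
Δρ/ρ₀ = −αΔT + βΔS = 1.738 × 10⁻³ − 2.272 × 10⁻⁴ = 1.5108 × 10⁻³, so Δρ ≈ 1.550 kg m⁻³.
N² = (g/ρ₀)·Δρ/Δz = g·(Δρ/ρ₀)/Δz = 9.81 × 1.5108 × 10⁻³ / 89 = 1.6653 × 10⁻⁴ s⁻² ≈ 1.67 × 10⁻⁴ s⁻².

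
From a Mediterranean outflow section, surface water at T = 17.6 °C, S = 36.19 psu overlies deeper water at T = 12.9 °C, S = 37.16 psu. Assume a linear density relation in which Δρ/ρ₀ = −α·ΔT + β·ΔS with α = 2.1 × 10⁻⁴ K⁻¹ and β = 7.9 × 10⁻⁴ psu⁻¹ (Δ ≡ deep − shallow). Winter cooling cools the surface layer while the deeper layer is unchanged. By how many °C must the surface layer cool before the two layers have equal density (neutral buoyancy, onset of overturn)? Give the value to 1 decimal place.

Neutral buoyancy requires Δρ = 0, i.e. −α(T_deep − T_surf′) + β(S_deep − S_surf) = 0.
T_surf′ = T_deep − (β/α)·ΔS = 12.9 − (7.9 × 10⁻⁴/2.1 × 10⁻⁴)·(+0.97) = 9.251 °C.
Cooling required: 17.6 − (9.251) = 8.349 °C.

8.3 °C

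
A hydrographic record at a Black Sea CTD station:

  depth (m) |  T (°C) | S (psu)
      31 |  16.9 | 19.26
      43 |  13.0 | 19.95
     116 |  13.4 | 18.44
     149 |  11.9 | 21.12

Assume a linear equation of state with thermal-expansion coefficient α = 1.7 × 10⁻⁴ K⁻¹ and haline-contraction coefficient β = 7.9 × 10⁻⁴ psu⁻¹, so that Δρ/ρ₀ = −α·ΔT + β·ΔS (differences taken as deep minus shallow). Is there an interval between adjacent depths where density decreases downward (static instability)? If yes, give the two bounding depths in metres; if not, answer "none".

Evaluate Δρ/ρ₀ = −αΔT + βΔS across each adjacent pair:
  31–43 m: −αΔT+βΔS = −(1.7 × 10⁻⁴)(-3.9)+(7.9 × 10⁻⁴)(+0.69) = 1.2 × 10⁻³ → stable
  43–116 m: −αΔT+βΔS = −(1.7 × 10⁻⁴)(+0.4)+(7.9 × 10⁻⁴)(-1.51) = -1.3 × 10⁻³ → UNSTABLE
  116–149 m: −αΔT+βΔS = −(1.7 × 10⁻⁴)(-1.5)+(7.9 × 10⁻⁴)(+2.68) = 2.4 × 10⁻³ → stable
The 43–116 m interval has Δρ < 0: lighter water underlies denser water.

43–116 m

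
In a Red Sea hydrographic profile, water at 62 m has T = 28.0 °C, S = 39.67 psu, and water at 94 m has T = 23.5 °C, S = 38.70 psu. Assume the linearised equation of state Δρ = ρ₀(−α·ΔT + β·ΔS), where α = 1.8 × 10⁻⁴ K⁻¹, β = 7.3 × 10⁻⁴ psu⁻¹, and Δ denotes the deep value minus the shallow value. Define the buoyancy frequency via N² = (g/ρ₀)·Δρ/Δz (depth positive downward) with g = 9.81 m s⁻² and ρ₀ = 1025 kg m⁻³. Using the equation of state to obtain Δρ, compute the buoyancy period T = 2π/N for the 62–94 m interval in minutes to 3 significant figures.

ΔT = -4.5 K, ΔS = -0.97 psu (deep − shallow).
Δρ/ρ₀ = −αΔT + βΔS = 8.10 × 10⁻⁴ − 7.081 × 10⁻⁴ = 1.019 × 10⁻⁴, so Δρ ≈ 0.1044 kg m⁻³.
N² = (g/ρ₀)·Δρ/Δz = g·(Δρ/ρ₀)/Δz = 9.81 × 1.019 × 10⁻⁴ / 32 = 3.1239 × 10⁻⁵ s⁻².
N = √(3.1239 × 10⁻⁵) = 5.5892 × 10⁻³ rad s⁻¹ → T = 2π/N = 1.1242 × 10³ s = 18.737 min ≈ 18.7 min.

18.7 min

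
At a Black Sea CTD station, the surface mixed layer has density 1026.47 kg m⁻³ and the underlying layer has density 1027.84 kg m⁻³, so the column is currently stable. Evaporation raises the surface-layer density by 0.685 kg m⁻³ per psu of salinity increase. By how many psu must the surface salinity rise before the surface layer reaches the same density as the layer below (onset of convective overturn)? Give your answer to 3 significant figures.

2.00 psu

Density deficit of the surface layer: 1027.84 − 1026.47 = 1.37 kg m⁻³.
Required change = 1.37 / 0.685 = 2.00 psu.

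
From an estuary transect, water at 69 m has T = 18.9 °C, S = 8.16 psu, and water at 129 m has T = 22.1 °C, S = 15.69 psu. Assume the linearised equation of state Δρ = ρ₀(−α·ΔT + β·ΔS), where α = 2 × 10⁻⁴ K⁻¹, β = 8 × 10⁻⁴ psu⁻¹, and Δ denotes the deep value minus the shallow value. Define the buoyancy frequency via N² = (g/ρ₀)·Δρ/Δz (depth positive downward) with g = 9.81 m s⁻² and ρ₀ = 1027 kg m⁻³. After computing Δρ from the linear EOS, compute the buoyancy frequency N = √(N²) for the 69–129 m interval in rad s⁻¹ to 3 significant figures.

0.0297 rad s⁻¹

ΔT = +3.2 K, ΔS = +7.53 psu (deep − shallow).
Δρ/ρ₀ = −αΔT + βΔS = -6.40 × 10⁻⁴ + 6.024 × 10⁻³ = 5.384 × 10⁻³, so Δρ ≈ 5.529 kg m⁻³.
N² = (g/ρ₀)·Δρ/Δz = g·(Δρ/ρ₀)/Δz = 9.81 × 5.384 × 10⁻³ / 60 = 8.8028 × 10⁻⁴ s⁻².
N = √(8.8028 × 10⁻⁴) = 0.029670 rad s⁻¹ ≈ 0.0297 rad s⁻¹.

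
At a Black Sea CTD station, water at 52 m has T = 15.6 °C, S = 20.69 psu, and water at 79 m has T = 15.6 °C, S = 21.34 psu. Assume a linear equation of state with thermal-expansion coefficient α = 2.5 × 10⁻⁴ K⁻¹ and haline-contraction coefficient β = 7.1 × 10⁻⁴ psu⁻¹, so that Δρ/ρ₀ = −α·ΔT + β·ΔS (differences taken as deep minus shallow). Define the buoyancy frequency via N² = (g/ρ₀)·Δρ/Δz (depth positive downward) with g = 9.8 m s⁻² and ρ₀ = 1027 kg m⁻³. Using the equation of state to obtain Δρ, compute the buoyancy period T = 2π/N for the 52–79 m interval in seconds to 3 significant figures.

ΔT = +0.0 K, ΔS = +0.65 psu (deep − shallow).
Δρ/ρ₀ = −αΔT + βΔS = 0 + 4.615 × 10⁻⁴ = 4.615 × 10⁻⁴, so Δρ ≈ 0.4740 kg m⁻³.
N² = (g/ρ₀)·Δρ/Δz = g·(Δρ/ρ₀)/Δz = 9.8 × 4.615 × 10⁻⁴ / 27 = 1.6751 × 10⁻⁴ s⁻².
N = √(1.6751 × 10⁻⁴) = 0.012943 rad s⁻¹ → T = 2π/N = 485.45 s ≈ 485 s.

485 s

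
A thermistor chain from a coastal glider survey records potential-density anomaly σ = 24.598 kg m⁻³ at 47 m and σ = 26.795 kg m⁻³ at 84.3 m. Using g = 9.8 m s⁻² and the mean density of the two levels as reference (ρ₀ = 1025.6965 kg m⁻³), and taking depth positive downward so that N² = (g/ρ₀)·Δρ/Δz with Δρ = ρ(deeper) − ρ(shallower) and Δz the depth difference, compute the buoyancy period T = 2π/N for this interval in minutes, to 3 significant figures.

Δρ = 1026.795 − 1024.598 = 2.197 kg m⁻³ over Δz = 84.3 − 47 = 37.3 m.
N² = (9.8/1025.6965) × (2.197/37.3) = 5.6277 × 10⁻⁴ s⁻².
N = √(5.6277 × 10⁻⁴) = 0.023723 rad s⁻¹, so T = 2π/N = 264.86 s = 4.4143 min ≈ 4.41 min.

4.41 min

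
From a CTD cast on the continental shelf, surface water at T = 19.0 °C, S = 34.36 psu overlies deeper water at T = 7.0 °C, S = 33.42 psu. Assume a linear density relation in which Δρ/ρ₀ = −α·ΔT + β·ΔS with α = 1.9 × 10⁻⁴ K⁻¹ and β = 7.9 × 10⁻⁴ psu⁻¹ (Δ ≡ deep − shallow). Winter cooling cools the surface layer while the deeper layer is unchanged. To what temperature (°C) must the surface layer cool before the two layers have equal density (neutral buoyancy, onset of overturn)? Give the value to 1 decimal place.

10.9 °C

Neutral buoyancy requires Δρ = 0, i.e. −α(T_deep − T_surf′) + β(S_deep − S_surf) = 0.
T_surf′ = T_deep − (β/α)·ΔS = 7.0 − (7.9 × 10⁻⁴/1.9 × 10⁻⁴)·(-0.94) = 10.908 °C.
Cooling required: 19.0 − (10.908) = 8.092 °C.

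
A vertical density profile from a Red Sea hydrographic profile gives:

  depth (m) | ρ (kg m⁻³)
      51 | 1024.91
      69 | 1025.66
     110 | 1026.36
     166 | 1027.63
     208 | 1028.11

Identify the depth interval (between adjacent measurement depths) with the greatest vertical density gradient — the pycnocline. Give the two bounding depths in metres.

Compute the density gradient over each adjacent pair:
  51–69 m: Δρ/Δz = 0.75/18 = 0.042 kg m⁻⁴
  69–110 m: Δρ/Δz = 0.70/41 = 0.017 kg m⁻⁴
  110–166 m: Δρ/Δz = 1.27/56 = 0.023 kg m⁻⁴
  166–208 m: Δρ/Δz = 0.48/42 = 0.011 kg m⁻⁴
The largest gradient is in the 51–69 m interval — the pycnocline.

51–69 m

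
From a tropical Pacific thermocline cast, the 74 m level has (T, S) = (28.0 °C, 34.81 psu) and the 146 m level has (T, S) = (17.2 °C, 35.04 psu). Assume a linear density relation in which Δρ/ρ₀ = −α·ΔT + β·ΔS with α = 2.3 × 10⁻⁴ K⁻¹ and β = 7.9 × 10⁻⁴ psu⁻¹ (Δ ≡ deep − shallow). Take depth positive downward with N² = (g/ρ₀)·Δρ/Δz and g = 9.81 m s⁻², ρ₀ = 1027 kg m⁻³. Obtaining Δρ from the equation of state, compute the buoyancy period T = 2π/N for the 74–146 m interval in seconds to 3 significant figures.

ΔT = -10.8 K, ΔS = +0.23 psu (deep − shallow).
Δρ/ρ₀ = −αΔT + βΔS = 2.484 × 10⁻³ + 1.817 × 10⁻⁴ = 2.6657 × 10⁻³, so Δρ ≈ 2.738 kg m⁻³.
N² = (g/ρ₀)·Δρ/Δz = g·(Δρ/ρ₀)/Δz = 9.81 × 2.6657 × 10⁻³ / 72 = 3.6320 × 10⁻⁴ s⁻².
N = √(3.6320 × 10⁻⁴) = 0.019058 rad s⁻¹ → T = 2π/N = 329.69 s ≈ 330 s.

330 s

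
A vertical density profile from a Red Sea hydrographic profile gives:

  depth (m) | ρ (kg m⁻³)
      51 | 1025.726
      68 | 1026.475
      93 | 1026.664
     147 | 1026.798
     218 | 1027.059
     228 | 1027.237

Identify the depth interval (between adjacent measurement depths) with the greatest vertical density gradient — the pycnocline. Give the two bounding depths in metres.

Compute the density gradient over each adjacent pair:
  51–68 m: Δρ/Δz = 0.749/17 = 0.044 kg m⁻⁴
  68–93 m: Δρ/Δz = 0.189/25 = 7.6 × 10⁻³ kg m⁻⁴
  93–147 m: Δρ/Δz = 0.134/54 = 2.5 × 10⁻³ kg m⁻⁴
  147–218 m: Δρ/Δz = 0.261/71 = 3.7 × 10⁻³ kg m⁻⁴
  218–228 m: Δρ/Δz = 0.178/10 = 0.018 kg m⁻⁴
The largest gradient is in the 51–68 m interval — the pycnocline.

51–68 m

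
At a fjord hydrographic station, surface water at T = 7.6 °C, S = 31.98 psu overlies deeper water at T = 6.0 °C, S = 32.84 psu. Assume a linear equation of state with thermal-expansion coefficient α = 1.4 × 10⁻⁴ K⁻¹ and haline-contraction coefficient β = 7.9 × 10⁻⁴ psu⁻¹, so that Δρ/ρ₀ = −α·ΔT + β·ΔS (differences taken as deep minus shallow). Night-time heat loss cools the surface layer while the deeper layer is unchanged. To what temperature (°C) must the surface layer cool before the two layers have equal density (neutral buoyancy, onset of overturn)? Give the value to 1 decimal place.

1.1 °C

Neutral buoyancy requires Δρ = 0, i.e. −α(T_deep − T_surf′) + β(S_deep − S_surf) = 0.
T_surf′ = T_deep − (β/α)·ΔS = 6.0 − (7.9 × 10⁻⁴/1.4 × 10⁻⁴)·(+0.86) = 1.147 °C.
Cooling required: 7.6 − (1.147) = 6.453 °C.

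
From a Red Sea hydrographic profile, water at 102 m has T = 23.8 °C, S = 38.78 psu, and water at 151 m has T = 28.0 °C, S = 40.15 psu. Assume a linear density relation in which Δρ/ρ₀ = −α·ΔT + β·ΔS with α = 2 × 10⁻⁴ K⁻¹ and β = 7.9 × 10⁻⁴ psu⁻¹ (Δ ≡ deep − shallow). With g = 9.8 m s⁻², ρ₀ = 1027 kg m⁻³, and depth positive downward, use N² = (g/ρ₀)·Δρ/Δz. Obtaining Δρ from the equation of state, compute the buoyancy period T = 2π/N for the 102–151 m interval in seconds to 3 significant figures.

ΔT = +4.2 K, ΔS = +1.37 psu (deep − shallow).
Δρ/ρ₀ = −αΔT + βΔS = -8.40 × 10⁻⁴ + 1.0823 × 10⁻³ = 2.423 × 10⁻⁴, so Δρ ≈ 0.2488 kg m⁻³.
N² = (g/ρ₀)·Δρ/Δz = g·(Δρ/ρ₀)/Δz = 9.8 × 2.423 × 10⁻⁴ / 49 = 4.8460 × 10⁻⁵ s⁻².
N = √(4.8460 × 10⁻⁵) = 6.9613 × 10⁻³ rad s⁻¹ → T = 2π/N = 902.59 s ≈ 903 s.

903 s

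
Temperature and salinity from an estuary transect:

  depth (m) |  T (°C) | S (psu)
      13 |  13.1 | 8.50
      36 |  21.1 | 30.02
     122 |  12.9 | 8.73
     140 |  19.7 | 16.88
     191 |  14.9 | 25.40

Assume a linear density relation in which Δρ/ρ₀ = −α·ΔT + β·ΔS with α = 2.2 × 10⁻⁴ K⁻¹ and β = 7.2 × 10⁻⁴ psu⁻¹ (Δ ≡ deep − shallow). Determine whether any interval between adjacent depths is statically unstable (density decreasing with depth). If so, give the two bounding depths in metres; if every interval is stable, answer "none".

36–122 m

Evaluate Δρ/ρ₀ = −αΔT + βΔS across each adjacent pair:
  13–36 m: −αΔT+βΔS = −(2.2 × 10⁻⁴)(+8.0)+(7.2 × 10⁻⁴)(+21.52) = 0.014 → stable
  36–122 m: −αΔT+βΔS = −(2.2 × 10⁻⁴)(-8.2)+(7.2 × 10⁻⁴)(-21.29) = -0.014 → UNSTABLE
  122–140 m: −αΔT+βΔS = −(2.2 × 10⁻⁴)(+6.8)+(7.2 × 10⁻⁴)(+8.15) = 4.4 × 10⁻³ → stable
  140–191 m: −αΔT+βΔS = −(2.2 × 10⁻⁴)(-4.8)+(7.2 × 10⁻⁴)(+8.52) = 7.2 × 10⁻³ → stable
The 36–122 m interval has Δρ < 0: lighter water underlies denser water.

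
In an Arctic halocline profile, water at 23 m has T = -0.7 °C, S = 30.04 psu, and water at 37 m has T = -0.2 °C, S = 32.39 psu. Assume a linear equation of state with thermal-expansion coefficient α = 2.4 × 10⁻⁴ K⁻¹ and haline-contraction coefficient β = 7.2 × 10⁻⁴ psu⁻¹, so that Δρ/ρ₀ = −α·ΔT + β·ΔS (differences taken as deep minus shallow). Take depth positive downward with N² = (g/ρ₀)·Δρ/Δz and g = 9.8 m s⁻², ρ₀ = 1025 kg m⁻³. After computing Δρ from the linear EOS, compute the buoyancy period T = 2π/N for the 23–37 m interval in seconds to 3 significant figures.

ΔT = +0.5 K, ΔS = +2.35 psu (deep − shallow).
Δρ/ρ₀ = −αΔT + βΔS = -1.20 × 10⁻⁴ + 1.692 × 10⁻³ = 1.572 × 10⁻³, so Δρ ≈ 1.611 kg m⁻³.
N² = (g/ρ₀)·Δρ/Δz = g·(Δρ/ρ₀)/Δz = 9.8 × 1.572 × 10⁻³ / 14 = 1.1004 × 10⁻³ s⁻².
N = √(1.1004 × 10⁻³) = 0.033172 rad s⁻¹ → T = 2π/N = 189.41 s ≈ 189 s.

189 s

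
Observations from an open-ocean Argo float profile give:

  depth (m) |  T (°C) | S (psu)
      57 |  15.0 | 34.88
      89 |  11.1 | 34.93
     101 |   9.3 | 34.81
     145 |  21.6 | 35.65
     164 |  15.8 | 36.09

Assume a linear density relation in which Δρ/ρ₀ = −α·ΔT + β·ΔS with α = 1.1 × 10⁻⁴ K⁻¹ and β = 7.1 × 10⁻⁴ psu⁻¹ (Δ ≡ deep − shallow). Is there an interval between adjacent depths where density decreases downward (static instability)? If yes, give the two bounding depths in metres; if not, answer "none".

101–145 m

Evaluate Δρ/ρ₀ = −αΔT + βΔS across each adjacent pair:
  57–89 m: −αΔT+βΔS = −(1.1 × 10⁻⁴)(-3.9)+(7.1 × 10⁻⁴)(+0.05) = 4.6 × 10⁻⁴ → stable
  89–101 m: −αΔT+βΔS = −(1.1 × 10⁻⁴)(-1.8)+(7.1 × 10⁻⁴)(-0.12) = 1.1 × 10⁻⁴ → stable
  101–145 m: −αΔT+βΔS = −(1.1 × 10⁻⁴)(+12.3)+(7.1 × 10⁻⁴)(+0.84) = -7.6 × 10⁻⁴ → UNSTABLE
  145–164 m: −αΔT+βΔS = −(1.1 × 10⁻⁴)(-5.8)+(7.1 × 10⁻⁴)(+0.44) = 9.5 × 10⁻⁴ → stable
The 101–145 m interval has Δρ < 0: lighter water underlies denser water.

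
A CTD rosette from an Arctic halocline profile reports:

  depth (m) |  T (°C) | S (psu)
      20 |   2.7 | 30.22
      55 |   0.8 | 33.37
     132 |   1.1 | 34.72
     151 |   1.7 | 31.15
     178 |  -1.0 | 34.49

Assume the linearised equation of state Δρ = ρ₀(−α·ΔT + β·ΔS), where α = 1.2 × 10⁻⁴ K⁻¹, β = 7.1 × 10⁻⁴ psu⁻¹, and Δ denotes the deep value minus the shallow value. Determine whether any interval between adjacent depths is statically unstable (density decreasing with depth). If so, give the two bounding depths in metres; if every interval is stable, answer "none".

132–151 m

Evaluate Δρ/ρ₀ = −αΔT + βΔS across each adjacent pair:
  20–55 m: −αΔT+βΔS = −(1.2 × 10⁻⁴)(-1.9)+(7.1 × 10⁻⁴)(+3.15) = 2.5 × 10⁻³ → stable
  55–132 m: −αΔT+βΔS = −(1.2 × 10⁻⁴)(+0.3)+(7.1 × 10⁻⁴)(+1.35) = 9.2 × 10⁻⁴ → stable
  132–151 m: −αΔT+βΔS = −(1.2 × 10⁻⁴)(+0.6)+(7.1 × 10⁻⁴)(-3.57) = -2.6 × 10⁻³ → UNSTABLE
  151–178 m: −αΔT+βΔS = −(1.2 × 10⁻⁴)(-2.7)+(7.1 × 10⁻⁴)(+3.34) = 2.7 × 10⁻³ → stable
The 132–151 m interval has Δρ < 0: lighter water underlies denser water.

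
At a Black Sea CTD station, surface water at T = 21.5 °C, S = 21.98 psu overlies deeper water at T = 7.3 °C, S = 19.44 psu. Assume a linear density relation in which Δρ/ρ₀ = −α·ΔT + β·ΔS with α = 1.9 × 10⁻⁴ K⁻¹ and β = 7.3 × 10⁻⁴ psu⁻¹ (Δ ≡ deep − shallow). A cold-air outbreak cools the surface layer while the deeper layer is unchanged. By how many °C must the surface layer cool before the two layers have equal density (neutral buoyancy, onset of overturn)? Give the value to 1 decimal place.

Neutral buoyancy requires Δρ = 0, i.e. −α(T_deep − T_surf′) + β(S_deep − S_surf) = 0.
T_surf′ = T_deep − (β/α)·ΔS = 7.3 − (7.3 × 10⁻⁴/1.9 × 10⁻⁴)·(-2.54) = 17.059 °C.
Cooling required: 21.5 − (17.059) = 4.441 °C.

4.4 °C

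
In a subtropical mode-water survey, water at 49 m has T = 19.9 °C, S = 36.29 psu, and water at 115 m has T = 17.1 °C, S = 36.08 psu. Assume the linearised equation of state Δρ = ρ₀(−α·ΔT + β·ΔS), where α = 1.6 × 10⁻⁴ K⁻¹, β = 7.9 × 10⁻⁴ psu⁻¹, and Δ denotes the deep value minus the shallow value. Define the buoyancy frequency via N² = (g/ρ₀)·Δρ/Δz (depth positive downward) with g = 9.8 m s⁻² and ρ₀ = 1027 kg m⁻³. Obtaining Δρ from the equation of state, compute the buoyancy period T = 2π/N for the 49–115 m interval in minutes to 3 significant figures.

ΔT = -2.8 K, ΔS = -0.21 psu (deep − shallow).
Δρ/ρ₀ = −αΔT + βΔS = 4.48 × 10⁻⁴ − 1.659 × 10⁻⁴ = 2.821 × 10⁻⁴, so Δρ ≈ 0.2897 kg m⁻³.
N² = (g/ρ₀)·Δρ/Δz = g·(Δρ/ρ₀)/Δz = 9.8 × 2.821 × 10⁻⁴ / 66 = 4.1888 × 10⁻⁵ s⁻².
N = √(4.1888 × 10⁻⁵) = 6.4721 × 10⁻³ rad s⁻¹ → T = 2π/N = 970.81 s = 16.180 min ≈ 16.2 min.

16.2 min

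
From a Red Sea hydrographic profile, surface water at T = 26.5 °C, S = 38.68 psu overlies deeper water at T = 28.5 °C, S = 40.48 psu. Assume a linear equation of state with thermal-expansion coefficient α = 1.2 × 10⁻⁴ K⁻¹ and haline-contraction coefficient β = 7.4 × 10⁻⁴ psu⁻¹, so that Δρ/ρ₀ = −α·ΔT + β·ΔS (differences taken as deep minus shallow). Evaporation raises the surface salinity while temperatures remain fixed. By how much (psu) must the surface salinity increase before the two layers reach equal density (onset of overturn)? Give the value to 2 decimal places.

1.48 psu

Neutral buoyancy requires −α(T_deep − T_surf) + β(S_deep − S_surf′) = 0.
S_surf′ = S_deep − (α/β)·ΔT = 40.48 − (1.2 × 10⁻⁴/7.4 × 10⁻⁴)·(+2.0) = 40.1557 psu.
Increase required: 40.1557 − 38.68 = 1.4757 psu.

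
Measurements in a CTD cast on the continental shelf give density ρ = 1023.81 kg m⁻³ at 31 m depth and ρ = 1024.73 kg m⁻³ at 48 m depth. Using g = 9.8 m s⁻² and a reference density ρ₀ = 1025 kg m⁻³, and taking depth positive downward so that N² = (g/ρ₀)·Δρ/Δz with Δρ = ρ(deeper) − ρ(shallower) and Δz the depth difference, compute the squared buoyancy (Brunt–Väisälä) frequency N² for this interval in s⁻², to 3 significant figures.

Δρ = 1024.73 − 1023.81 = 0.92 kg m⁻³ over Δz = 48 − 31 = 17 m.
N² = (9.8/1025) × (0.92/17) = 5.1742 × 10⁻⁴ s⁻² ≈ 5.17 × 10⁻⁴ s⁻².

5.17 × 10⁻⁴ s⁻²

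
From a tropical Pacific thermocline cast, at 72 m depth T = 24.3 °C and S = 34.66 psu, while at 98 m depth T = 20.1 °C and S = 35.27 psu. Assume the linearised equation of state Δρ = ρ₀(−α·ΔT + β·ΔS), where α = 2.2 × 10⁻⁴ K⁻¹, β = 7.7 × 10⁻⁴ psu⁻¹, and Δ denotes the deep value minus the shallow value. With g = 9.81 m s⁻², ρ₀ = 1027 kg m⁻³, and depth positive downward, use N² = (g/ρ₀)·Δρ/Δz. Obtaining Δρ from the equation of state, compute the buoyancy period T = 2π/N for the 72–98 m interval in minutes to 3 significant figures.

4.57 min

ΔT = -4.2 K, ΔS = +0.61 psu (deep − shallow).
Δρ/ρ₀ = −αΔT + βΔS = 9.24 × 10⁻⁴ + 4.697 × 10⁻⁴ = 1.3937 × 10⁻³, so Δρ ≈ 1.431 kg m⁻³.
N² = (g/ρ₀)·Δρ/Δz = g·(Δρ/ρ₀)/Δz = 9.81 × 1.3937 × 10⁻³ / 26 = 5.2585 × 10⁻⁴ s⁻².
N = √(5.2585 × 10⁻⁴) = 0.022931 rad s⁻¹ → T = 2π/N = 274.00 s = 4.5667 min ≈ 4.57 min.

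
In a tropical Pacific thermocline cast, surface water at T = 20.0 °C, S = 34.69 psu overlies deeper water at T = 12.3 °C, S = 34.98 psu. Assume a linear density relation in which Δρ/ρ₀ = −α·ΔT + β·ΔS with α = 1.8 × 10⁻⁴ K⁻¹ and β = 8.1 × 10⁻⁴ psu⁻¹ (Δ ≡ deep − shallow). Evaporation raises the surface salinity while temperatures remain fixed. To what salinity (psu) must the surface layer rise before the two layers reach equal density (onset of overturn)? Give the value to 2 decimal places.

36.69 psu

Neutral buoyancy requires −α(T_deep − T_surf) + β(S_deep − S_surf′) = 0.
S_surf′ = S_deep − (α/β)·ΔT = 34.98 − (1.8 × 10⁻⁴/8.1 × 10⁻⁴)·(-7.7) = 36.6911 psu.
Increase required: 36.6911 − 34.69 = 2.0011 psu.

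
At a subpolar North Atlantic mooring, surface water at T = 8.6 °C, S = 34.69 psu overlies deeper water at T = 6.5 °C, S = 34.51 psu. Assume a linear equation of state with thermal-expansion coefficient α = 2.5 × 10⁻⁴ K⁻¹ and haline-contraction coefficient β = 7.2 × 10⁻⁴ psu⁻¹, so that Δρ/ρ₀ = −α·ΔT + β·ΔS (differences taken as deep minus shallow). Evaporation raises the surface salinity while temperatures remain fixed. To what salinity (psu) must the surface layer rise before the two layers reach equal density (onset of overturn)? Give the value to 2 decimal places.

Neutral buoyancy requires −α(T_deep − T_surf) + β(S_deep − S_surf′) = 0.
S_surf′ = S_deep − (α/β)·ΔT = 34.51 − (2.5 × 10⁻⁴/7.2 × 10⁻⁴)·(-2.1) = 35.2392 psu.
Increase required: 35.2392 − 34.69 = 0.5492 psu.

35.24 psu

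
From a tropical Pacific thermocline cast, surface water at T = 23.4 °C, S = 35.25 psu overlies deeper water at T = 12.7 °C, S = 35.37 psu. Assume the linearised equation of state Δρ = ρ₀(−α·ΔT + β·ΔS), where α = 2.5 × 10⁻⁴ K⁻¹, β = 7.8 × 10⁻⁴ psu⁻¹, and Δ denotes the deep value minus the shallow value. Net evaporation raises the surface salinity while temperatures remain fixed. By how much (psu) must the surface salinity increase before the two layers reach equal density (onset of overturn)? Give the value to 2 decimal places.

Neutral buoyancy requires −α(T_deep − T_surf) + β(S_deep − S_surf′) = 0.
S_surf′ = S_deep − (α/β)·ΔT = 35.37 − (2.5 × 10⁻⁴/7.8 × 10⁻⁴)·(-10.7) = 38.7995 psu.
Increase required: 38.7995 − 35.25 = 3.5495 psu.

3.55 psu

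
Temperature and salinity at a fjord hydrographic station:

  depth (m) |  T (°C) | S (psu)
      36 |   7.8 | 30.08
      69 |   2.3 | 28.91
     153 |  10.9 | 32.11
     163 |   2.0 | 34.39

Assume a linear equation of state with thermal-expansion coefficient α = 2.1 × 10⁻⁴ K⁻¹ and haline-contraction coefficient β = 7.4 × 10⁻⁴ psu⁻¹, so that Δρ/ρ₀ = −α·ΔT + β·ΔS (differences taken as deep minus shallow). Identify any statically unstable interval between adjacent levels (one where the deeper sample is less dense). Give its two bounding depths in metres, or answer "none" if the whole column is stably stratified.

none

Evaluate Δρ/ρ₀ = −αΔT + βΔS across each adjacent pair:
  36–69 m: −αΔT+βΔS = −(2.1 × 10⁻⁴)(-5.5)+(7.4 × 10⁻⁴)(-1.17) = 2.9 × 10⁻⁴ → stable
  69–153 m: −αΔT+βΔS = −(2.1 × 10⁻⁴)(+8.6)+(7.4 × 10⁻⁴)(+3.20) = 5.6 × 10⁻⁴ → stable
  153–163 m: −αΔT+βΔS = −(2.1 × 10⁻⁴)(-8.9)+(7.4 × 10⁻⁴)(+2.28) = 3.6 × 10⁻³ → stable
Every interval has Δρ > 0: the column is stably stratified throughout.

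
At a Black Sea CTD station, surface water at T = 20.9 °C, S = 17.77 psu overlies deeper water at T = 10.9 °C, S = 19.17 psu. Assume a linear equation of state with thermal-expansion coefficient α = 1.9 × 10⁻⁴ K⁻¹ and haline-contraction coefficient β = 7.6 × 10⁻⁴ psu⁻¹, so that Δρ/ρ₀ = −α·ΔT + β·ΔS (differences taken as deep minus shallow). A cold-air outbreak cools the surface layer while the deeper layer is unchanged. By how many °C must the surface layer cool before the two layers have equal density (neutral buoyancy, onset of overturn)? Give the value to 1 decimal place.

15.6 °C

Neutral buoyancy requires Δρ = 0, i.e. −α(T_deep − T_surf′) + β(S_deep − S_surf) = 0.
T_surf′ = T_deep − (β/α)·ΔS = 10.9 − (7.6 × 10⁻⁴/1.9 × 10⁻⁴)·(+1.40) = 5.300 °C.
Cooling required: 20.9 − (5.300) = 15.600 °C.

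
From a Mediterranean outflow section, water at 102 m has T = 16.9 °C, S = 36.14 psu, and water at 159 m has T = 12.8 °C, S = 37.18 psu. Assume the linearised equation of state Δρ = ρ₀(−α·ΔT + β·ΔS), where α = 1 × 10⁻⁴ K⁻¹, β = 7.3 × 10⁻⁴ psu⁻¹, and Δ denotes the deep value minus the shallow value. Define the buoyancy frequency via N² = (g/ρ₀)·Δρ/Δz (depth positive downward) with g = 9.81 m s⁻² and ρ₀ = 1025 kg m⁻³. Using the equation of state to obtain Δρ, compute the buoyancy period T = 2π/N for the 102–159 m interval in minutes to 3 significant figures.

ΔT = -4.1 K, ΔS = +1.04 psu (deep − shallow).
Δρ/ρ₀ = −αΔT + βΔS = 4.10 × 10⁻⁴ + 7.592 × 10⁻⁴ = 1.1692 × 10⁻³, so Δρ ≈ 1.198 kg m⁻³.
N² = (g/ρ₀)·Δρ/Δz = g·(Δρ/ρ₀)/Δz = 9.81 × 1.1692 × 10⁻³ / 57 = 2.0123 × 10⁻⁴ s⁻².
N = √(2.0123 × 10⁻⁴) = 0.014186 rad s⁻¹ → T = 2π/N = 442.91 s = 7.3818 min ≈ 7.38 min.

7.38 min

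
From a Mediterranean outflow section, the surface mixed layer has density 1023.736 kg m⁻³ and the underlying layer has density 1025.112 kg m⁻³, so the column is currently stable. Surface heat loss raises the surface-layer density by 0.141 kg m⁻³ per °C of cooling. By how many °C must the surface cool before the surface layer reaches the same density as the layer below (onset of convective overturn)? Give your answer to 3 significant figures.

Density deficit of the surface layer: 1025.112 − 1023.736 = 1.376 kg m⁻³.
Required change = 1.376 / 0.141 = 9.76 °C.

9.76 °C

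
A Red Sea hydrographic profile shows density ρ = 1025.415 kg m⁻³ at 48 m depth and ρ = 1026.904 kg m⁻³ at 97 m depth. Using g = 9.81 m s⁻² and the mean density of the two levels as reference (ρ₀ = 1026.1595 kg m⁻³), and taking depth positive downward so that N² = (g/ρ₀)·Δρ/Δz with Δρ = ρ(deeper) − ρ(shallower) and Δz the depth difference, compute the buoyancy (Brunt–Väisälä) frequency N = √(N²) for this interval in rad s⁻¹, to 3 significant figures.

0.0170 rad s⁻¹

Δρ = 1026.904 − 1025.415 = 1.489 kg m⁻³ over Δz = 97 − 48 = 49 m.
N² = (9.81/1026.1595) × (1.489/49) = 2.9050 × 10⁻⁴ s⁻².
N = √(2.9050 × 10⁻⁴) = 0.017044 rad s⁻¹ ≈ 0.0170 rad s⁻¹.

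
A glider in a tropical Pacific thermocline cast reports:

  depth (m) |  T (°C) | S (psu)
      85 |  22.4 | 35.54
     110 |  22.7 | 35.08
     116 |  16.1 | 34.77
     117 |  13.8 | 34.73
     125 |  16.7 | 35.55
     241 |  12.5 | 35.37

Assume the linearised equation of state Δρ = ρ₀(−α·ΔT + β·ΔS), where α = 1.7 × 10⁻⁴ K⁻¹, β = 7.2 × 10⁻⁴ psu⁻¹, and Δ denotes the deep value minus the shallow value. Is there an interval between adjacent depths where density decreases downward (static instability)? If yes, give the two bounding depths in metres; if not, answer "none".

85–110 m

Evaluate Δρ/ρ₀ = −αΔT + βΔS across each adjacent pair:
  85–110 m: −αΔT+βΔS = −(1.7 × 10⁻⁴)(+0.3)+(7.2 × 10⁻⁴)(-0.46) = -3.8 × 10⁻⁴ → UNSTABLE
  110–116 m: −αΔT+βΔS = −(1.7 × 10⁻⁴)(-6.6)+(7.2 × 10⁻⁴)(-0.31) = 9.0 × 10⁻⁴ → stable
  116–117 m: −αΔT+βΔS = −(1.7 × 10⁻⁴)(-2.3)+(7.2 × 10⁻⁴)(-0.04) = 3.6 × 10⁻⁴ → stable
  117–125 m: −αΔT+βΔS = −(1.7 × 10⁻⁴)(+2.9)+(7.2 × 10⁻⁴)(+0.82) = 9.7 × 10⁻⁵ → stable
  125–241 m: −αΔT+βΔS = −(1.7 × 10⁻⁴)(-4.2)+(7.2 × 10⁻⁴)(-0.18) = 5.8 × 10⁻⁴ → stable
The 85–110 m interval has Δρ < 0: lighter water underlies denser water.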